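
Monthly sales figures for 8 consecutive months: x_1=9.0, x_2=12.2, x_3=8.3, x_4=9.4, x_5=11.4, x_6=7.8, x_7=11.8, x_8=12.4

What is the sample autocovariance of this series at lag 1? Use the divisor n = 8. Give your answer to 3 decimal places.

-1.103

Mean x̄ = (9.0 + 12.2 + 8.3 + 9.4 + 11.4 + 7.8 + 11.8 + 12.4)/8 = 10.2875
Deviations: -1.2875, 1.9125, -1.9875, -0.8875, 1.1125, -2.4875, 1.5125, 2.1125
Σ_{t=1}^{7}(x_t−x̄)(x_{t+1}−x̄) = -8.8214
γ_1 = -8.8214 / 8 = -1.103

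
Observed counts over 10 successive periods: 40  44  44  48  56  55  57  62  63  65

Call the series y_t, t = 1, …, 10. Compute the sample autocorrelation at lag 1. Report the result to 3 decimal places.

Mean ȳ = (40 + 44 + 44 + 48 + 56 + 55 + 57 + 62 + 63 + 65)/10 = 53.4000
Numerator Σ_{t=1}^{9}(y_t−ȳ)(y_{t+1}−ȳ) = 485.8400
Denominator Σ(y_t−ȳ)² = 708.4000
r_1 = 485.8400 / 708.4000 = 0.686

0.686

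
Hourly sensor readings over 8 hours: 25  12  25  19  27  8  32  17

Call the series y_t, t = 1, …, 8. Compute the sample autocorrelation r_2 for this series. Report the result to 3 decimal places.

0.436

Mean ȳ = (25 + 12 + 25 + 19 + 27 + 8 + 32 + 17)/8 = 20.6250
Deviations from mean: 4.3750, -8.6250, 4.3750, -1.6250, 6.3750, -12.6250, 11.3750, -3.6250
Numerator Σ_{t=1}^{6}(y_t−ȳ)(y_{t+2}−ȳ) = 199.8438
Denominator Σ(y_t−ȳ)² = 457.8750
r_2 = 199.8438 / 457.8750 = 0.436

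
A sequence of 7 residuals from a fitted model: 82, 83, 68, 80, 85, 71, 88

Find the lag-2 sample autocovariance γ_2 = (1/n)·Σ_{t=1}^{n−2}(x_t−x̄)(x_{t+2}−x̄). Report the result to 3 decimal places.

-6.767

Mean x̄ = (82 + 83 + 68 + 80 + 85 + 71 + 88)/7 = 79.5714
Σ_{t=1}^{5}(x_t−x̄)(x_{t+2}−x̄) = -47.3673
γ_2 = -47.3673 / 7 = -6.767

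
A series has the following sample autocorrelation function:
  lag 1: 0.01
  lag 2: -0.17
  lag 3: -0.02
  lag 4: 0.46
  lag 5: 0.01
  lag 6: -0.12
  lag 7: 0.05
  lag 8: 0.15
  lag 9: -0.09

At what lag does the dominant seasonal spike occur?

The largest autocorrelation is r_4 = 0.46, with a weaker echo at lag 8 (0.15); the remaining lags stay at or below 0.05.
The dominant spike at lag 4 indicates a seasonal period of 4.

4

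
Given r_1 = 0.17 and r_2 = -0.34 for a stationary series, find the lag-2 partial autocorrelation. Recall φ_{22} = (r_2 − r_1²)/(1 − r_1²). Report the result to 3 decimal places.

φ_{22} = (r_2 − r_1²) / (1 − r_1²)
r_1² = (0.17)² = 0.0289
Numerator = -0.34 − 0.0289 = -0.3689; denominator = 1 − 0.0289 = 0.9711
φ_{22} = -0.3689 / 0.9711 = -0.380

-0.380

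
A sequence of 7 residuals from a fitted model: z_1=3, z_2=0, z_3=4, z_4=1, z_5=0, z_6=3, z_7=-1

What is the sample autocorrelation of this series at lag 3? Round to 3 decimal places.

Mean z̄ = (3 + 0 + 4 + 1 + 0 + 3 − 1)/7 = 1.4286
Deviations from mean: 1.5714, -1.4286, 2.5714, -0.4286, -1.4286, 1.5714, -2.4286
Numerator Σ_{t=1}^{4}(z_t−z̄)(z_{t+3}−z̄) = 6.4490
Denominator Σ(z_t−z̄)² = 21.7143
r_3 = 6.4490 / 21.7143 = 0.297

0.297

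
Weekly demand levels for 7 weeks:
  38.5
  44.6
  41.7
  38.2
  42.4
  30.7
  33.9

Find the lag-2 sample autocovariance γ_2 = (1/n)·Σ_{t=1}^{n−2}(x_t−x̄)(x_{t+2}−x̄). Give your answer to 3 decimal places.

Mean x̄ = (38.5 + 44.6 + 41.7 + 38.2 + 42.4 + 30.7 + 33.9)/7 = 38.5714
Deviations: -0.0714, 6.0286, 3.1286, -0.3714, 3.8286, -7.8714, -4.6714
Σ_{t=1}^{5}(x_t−x̄)(x_{t+2}−x̄) = -5.4459
γ_2 = -5.4459 / 7 = -0.778

-0.778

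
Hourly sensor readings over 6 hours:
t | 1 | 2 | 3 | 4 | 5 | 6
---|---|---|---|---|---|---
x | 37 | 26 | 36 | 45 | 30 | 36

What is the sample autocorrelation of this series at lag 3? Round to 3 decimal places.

0.311

Mean x̄ = (37 + 26 + 36 + 45 + 30 + 36)/6 = 35.0000
Numerator Σ_{t=1}^{3}(x_t−x̄)(x_{t+3}−x̄) = 66.0000
Denominator Σ(x_t−x̄)² = 212.0000
r_3 = 66.0000 / 212.0000 = 0.311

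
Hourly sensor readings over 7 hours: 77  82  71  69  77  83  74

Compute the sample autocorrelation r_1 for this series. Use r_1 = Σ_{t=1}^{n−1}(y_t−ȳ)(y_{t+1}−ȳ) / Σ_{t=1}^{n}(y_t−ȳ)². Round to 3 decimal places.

-0.020

Mean ȳ = (77 + 82 + 71 + 69 + 77 + 83 + 74)/7 = 76.1429
Deviations from mean: 0.8571, 5.8571, -5.1429, -7.1429, 0.8571, 6.8571, -2.1429
Σ(y_t−ȳ)(y_{t+1}−ȳ) = (5.0204) + (-30.1224) + (36.7347) + (-6.1224) + (5.8776) + (-14.6939) = -3.3061
Denominator Σ(y_t−ȳ)² = 164.8571
r_1 = -3.3061 / 164.8571 = -0.020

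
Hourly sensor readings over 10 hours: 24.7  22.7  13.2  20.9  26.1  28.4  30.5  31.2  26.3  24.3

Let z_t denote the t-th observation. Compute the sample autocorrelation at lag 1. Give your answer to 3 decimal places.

0.553

Mean z̄ = (24.7 + 22.7 + 13.2 + 20.9 + 26.1 + 28.4 + 30.5 + 31.2 + 26.3 + 24.3)/10 = 24.8300
Numerator Σ_{t=1}^{9}(z_t−z̄)(z_{t+1}−z̄) = 135.2421
Denominator Σ(z_t−z̄)² = 244.7810
r_1 = 135.2421 / 244.7810 = 0.553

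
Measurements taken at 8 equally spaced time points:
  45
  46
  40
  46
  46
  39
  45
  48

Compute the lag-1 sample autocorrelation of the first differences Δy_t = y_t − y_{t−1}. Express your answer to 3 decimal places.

First differences Δy: 1, -6, 6, 0, -7, 6, 3
Mean of differences = 0.4286
Numerator Σ(Δy_t−Δȳ)(Δy_{t+1}−Δȳ) = -65.7551
Denominator Σ(Δy_t−Δȳ)² = 165.7143
r_1(Δy) = -65.7551 / 165.7143 = -0.397

-0.397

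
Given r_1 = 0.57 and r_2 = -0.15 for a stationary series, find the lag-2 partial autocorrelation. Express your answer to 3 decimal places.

φ_{22} = (r_2 − r_1²) / (1 − r_1²)
r_1² = (0.57)² = 0.3249
Numerator = -0.15 − 0.3249 = -0.4749; denominator = 1 − 0.3249 = 0.6751
φ_{22} = -0.4749 / 0.6751 = -0.703

-0.703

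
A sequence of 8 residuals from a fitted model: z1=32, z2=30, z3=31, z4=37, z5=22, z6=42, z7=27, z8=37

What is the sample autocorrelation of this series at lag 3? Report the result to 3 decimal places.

Mean z̄ = (32 + 30 + 31 + 37 + 22 + 42 + 27 + 37)/8 = 32.2500
Σ(z_t−z̄)(z_{t+3}−z̄) = (-1.1875) + (23.0625) + (-12.1875) + (-24.9375) + (-48.6875) = -63.9375
Denominator Σ(z_t−z̄)² = 279.5000
r_3 = -63.9375 / 279.5000 = -0.229

-0.229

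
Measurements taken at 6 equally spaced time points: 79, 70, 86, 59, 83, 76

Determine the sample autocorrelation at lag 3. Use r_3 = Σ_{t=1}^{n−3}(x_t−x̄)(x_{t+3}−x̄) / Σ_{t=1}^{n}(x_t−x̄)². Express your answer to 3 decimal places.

-0.195

Mean x̄ = (79 + 70 + 86 + 59 + 83 + 76)/6 = 75.5000
Deviations from mean: 3.5000, -5.5000, 10.5000, -16.5000, 7.5000, 0.5000
Σ(x_t−x̄)(x_{t+3}−x̄) = (-57.7500) + (-41.2500) + (5.2500) = -93.7500
Denominator Σ(x_t−x̄)² = 481.5000
r_3 = -93.7500 / 481.5000 = -0.195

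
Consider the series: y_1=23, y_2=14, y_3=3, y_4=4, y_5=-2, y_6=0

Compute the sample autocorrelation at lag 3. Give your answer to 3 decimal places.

Mean ȳ = (23 + 14 + 3 + 4 − 2 + 0)/6 = 7.0000
Numerator Σ_{t=1}^{3}(y_t−ȳ)(y_{t+3}−ȳ) = -83.0000
Denominator Σ(y_t−ȳ)² = 460.0000
r_3 = -83.0000 / 460.0000 = -0.180

-0.180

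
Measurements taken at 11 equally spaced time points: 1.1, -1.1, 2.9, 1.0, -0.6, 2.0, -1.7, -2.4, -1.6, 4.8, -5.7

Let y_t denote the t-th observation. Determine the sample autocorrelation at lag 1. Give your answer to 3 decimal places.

Mean ȳ = (1.1 − 1.1 + 2.9 + 1.0 − 0.6 + 2.0 − 1.7 − 2.4 − 1.6 + 4.8 − 5.7)/11 = -0.1182
Numerator Σ_{t=1}^{10}(y_t−ȳ)(y_{t+1}−ȳ) = -33.4440
Denominator Σ(y_t−ȳ)² = 82.7764
r_1 = -33.4440 / 82.7764 = -0.404

-0.404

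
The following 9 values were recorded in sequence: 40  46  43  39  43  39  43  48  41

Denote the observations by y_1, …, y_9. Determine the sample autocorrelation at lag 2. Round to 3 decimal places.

Mean ȳ = (40 + 46 + 43 + 39 + 43 + 39 + 43 + 48 + 41)/9 = 42.4444
Numerator Σ_{t=1}^{7}(y_t−ȳ)(y_{t+2}−ȳ) = -21.0617
Denominator Σ(y_t−ȳ)² = 76.2222
r_2 = -21.0617 / 76.2222 = -0.276

-0.276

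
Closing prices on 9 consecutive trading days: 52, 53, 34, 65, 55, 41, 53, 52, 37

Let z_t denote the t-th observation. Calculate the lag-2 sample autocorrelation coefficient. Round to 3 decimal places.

-0.319

Mean z̄ = (52 + 53 + 34 + 65 + 55 + 41 + 53 + 52 + 37)/9 = 49.1111
Σ(z_t−z̄)(z_{t+2}−z̄) = (-43.6543) + (61.7901) + (-88.9877) + (-128.8765) + (22.9012) + (-23.4321) + (-47.0988) = -247.3580
Denominator Σ(z_t−z̄)² = 774.8889
r_2 = -247.3580 / 774.8889 = -0.319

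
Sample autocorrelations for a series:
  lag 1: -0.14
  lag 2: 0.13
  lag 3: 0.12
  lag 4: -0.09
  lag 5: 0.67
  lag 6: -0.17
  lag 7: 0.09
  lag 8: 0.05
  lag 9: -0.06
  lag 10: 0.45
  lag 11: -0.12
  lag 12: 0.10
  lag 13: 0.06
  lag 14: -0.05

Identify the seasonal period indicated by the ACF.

The largest autocorrelation is r_5 = 0.67, with a weaker echo at lag 10 (0.45); the remaining lags stay at or below 0.13.
The dominant spike at lag 5 indicates a seasonal period of 5.

5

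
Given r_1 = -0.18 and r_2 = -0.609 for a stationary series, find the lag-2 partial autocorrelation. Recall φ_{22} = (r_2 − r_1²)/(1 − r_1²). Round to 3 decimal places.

-0.663

φ_{22} = (r_2 − r_1²) / (1 − r_1²)
r_1² = (-0.18)² = 0.0324
Numerator = -0.609 − 0.0324 = -0.6414; denominator = 1 − 0.0324 = 0.9676
φ_{22} = -0.6414 / 0.9676 = -0.663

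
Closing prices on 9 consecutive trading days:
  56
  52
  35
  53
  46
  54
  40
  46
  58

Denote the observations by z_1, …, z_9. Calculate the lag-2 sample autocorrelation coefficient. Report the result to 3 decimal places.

-0.200

Mean z̄ = (56 + 52 + 35 + 53 + 46 + 54 + 40 + 46 + 58)/9 = 48.8889
Σ(z_t−z̄)(z_{t+2}−z̄) = (-98.7654) + (12.7901) + (40.1235) + (21.0123) + (25.6790) + (-14.7654) + (-80.9877) = -94.9136
Denominator Σ(z_t−z̄)² = 474.8889
r_2 = -94.9136 / 474.8889 = -0.200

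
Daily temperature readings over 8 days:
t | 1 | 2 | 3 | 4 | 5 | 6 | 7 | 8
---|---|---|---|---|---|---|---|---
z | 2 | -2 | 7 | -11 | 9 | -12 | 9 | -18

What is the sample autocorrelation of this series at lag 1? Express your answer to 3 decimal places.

-0.742

Mean z̄ = (2 − 2 + 7 − 11 + 9 − 12 + 9 − 18)/8 = -2.0000
Deviations from mean: 4.0000, 0.0000, 9.0000, -9.0000, 11.0000, -10.0000, 11.0000, -16.0000
Numerator Σ_{t=1}^{7}(z_t−z̄)(z_{t+1}−z̄) = -576.0000
Denominator Σ(z_t−z̄)² = 776.0000
r_1 = -576.0000 / 776.0000 = -0.742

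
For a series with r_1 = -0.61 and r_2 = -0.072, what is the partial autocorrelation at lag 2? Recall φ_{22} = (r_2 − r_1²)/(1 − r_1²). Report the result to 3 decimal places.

φ_{22} = (r_2 − r_1²) / (1 − r_1²)
r_1² = (-0.61)² = 0.3721
Numerator = -0.072 − 0.3721 = -0.4441; denominator = 1 − 0.3721 = 0.6279
φ_{22} = -0.4441 / 0.6279 = -0.707

-0.707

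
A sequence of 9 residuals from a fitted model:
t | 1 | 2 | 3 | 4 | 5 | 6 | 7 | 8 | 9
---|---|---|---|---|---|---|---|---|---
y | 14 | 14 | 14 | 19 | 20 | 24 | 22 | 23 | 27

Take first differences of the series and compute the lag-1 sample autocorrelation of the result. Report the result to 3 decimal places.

First differences Δy: 0, 0, 5, 1, 4, -2, 1, 4
Mean of differences = 1.6250
Numerator Σ(Δy_t−Δȳ)(Δy_{t+1}−Δȳ) = -14.2656
Denominator Σ(Δy_t−Δȳ)² = 41.8750
r_1(Δy) = -14.2656 / 41.8750 = -0.341

-0.341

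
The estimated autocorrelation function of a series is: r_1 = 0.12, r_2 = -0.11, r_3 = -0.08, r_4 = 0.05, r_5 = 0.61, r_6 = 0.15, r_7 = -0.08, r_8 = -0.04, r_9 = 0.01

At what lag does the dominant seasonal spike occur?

The largest autocorrelation is r_5 = 0.61; the remaining lags stay at or below 0.15.
The dominant spike at lag 5 indicates a seasonal period of 5.

5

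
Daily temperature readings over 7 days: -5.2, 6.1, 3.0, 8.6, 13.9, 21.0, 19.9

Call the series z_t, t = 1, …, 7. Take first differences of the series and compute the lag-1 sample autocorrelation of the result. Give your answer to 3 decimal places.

-0.507

First differences Δz: 11.3, -3.1, 5.6, 5.3, 7.1, -1.1
Mean of differences = 4.1833
Numerator Σ(Δz_t−Δz̄)(Δz_{t+1}−Δz̄) = -72.7219
Denominator Σ(Δz_t−Δz̄)² = 143.3683
r_1(Δz) = -72.7219 / 143.3683 = -0.507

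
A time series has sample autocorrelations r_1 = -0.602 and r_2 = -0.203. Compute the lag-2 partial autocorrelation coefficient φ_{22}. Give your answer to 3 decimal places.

φ_{22} = (r_2 − r_1²) / (1 − r_1²)
r_1² = (-0.602)² = 0.362404
Numerator = -0.203 − 0.3624 = -0.5654; denominator = 1 − 0.3624 = 0.6376
φ_{22} = -0.5654 / 0.6376 = -0.887

-0.887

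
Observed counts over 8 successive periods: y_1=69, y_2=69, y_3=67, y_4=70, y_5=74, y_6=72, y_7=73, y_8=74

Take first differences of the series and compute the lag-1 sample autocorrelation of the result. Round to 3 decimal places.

First differences Δy: 0, -2, 3, 4, -2, 1, 1
Mean of differences = 0.7143
Numerator Σ(Δy_t−Δȳ)(Δy_{t+1}−Δȳ) = -6.3673
Denominator Σ(Δy_t−Δȳ)² = 31.4286
r_1(Δy) = -6.3673 / 31.4286 = -0.203

-0.203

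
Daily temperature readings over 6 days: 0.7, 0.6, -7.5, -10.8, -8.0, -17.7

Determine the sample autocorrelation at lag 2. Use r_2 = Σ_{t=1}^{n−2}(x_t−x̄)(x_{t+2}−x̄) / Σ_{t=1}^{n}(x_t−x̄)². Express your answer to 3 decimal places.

0.032

Mean x̄ = (0.7 + 0.6 − 7.5 − 10.8 − 8.0 − 17.7)/6 = -7.1167
Deviations from mean: 7.8167, 7.7167, -0.3833, -3.6833, -0.8833, -10.5833
Σ(x_t−x̄)(x_{t+2}−x̄) = (-2.9964) + (-28.4231) + (0.3386) + (38.9819) = 7.9011
Denominator Σ(x_t−x̄)² = 247.1483
r_2 = 7.9011 / 247.1483 = 0.032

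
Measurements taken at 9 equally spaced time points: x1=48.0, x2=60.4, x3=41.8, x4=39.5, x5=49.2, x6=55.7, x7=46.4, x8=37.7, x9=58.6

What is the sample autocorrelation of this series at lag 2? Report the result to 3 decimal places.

Mean x̄ = (48.0 + 60.4 + 41.8 + 39.5 + 49.2 + 55.7 + 46.4 + 37.7 + 58.6)/9 = 48.5889
Σ(x_t−x̄)(x_{t+2}−x̄) = (3.9979) + (-107.3499) + (-4.1488) + (-64.6321) + (-1.3377) + (-77.4321) + (-21.9132) = -272.8158
Denominator Σ(x_t−x̄)² = 543.0689
r_2 = -272.8158 / 543.0689 = -0.502

-0.502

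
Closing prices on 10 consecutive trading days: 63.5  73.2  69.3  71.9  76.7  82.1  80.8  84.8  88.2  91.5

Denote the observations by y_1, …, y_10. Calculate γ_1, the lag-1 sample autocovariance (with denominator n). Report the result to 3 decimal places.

40.397

Mean ȳ = (63.5 + 73.2 + 69.3 + 71.9 + 76.7 + 82.1 + 80.8 + 84.8 + 88.2 + 91.5)/10 = 78.2000
Σ_{t=1}^{9}(y_t−ȳ)(y_{t+1}−ȳ) = 403.9700
γ_1 = 403.9700 / 10 = 40.397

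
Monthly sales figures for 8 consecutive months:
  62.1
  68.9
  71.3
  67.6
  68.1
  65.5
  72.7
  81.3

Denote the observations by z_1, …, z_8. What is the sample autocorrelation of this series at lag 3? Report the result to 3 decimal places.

Mean z̄ = (62.1 + 68.9 + 71.3 + 67.6 + 68.1 + 65.5 + 72.7 + 81.3)/8 = 69.6875
Numerator Σ_{t=1}^{5}(z_t−z̄)(z_{t+3}−z̄) = -14.3867
Denominator Σ(z_t−z̄)² = 229.1288
r_3 = -14.3867 / 229.1288 = -0.063

-0.063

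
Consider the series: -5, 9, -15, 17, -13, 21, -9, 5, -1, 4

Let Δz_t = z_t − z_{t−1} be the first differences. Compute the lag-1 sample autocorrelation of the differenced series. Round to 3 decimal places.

First differences Δz: 14, -24, 32, -30, 34, -30, 14, -6, 5
Mean of differences = 1.0000
Numerator Σ(Δz_t−Δz̄)(Δz_{t+1}−Δz̄) = -4629.0000
Denominator Σ(Δz_t−Δz̄)² = 5000.0000
r_1(Δz) = -4629.0000 / 5000.0000 = -0.926

-0.926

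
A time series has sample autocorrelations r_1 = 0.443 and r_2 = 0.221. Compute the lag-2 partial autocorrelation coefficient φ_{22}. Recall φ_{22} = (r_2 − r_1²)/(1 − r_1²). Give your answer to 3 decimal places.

0.031

φ_{22} = (r_2 − r_1²) / (1 − r_1²)
r_1² = (0.443)² = 0.196249
Numerator = 0.221 − 0.1962 = 0.0248; denominator = 1 − 0.1962 = 0.8038
φ_{22} = 0.0248 / 0.8038 = 0.031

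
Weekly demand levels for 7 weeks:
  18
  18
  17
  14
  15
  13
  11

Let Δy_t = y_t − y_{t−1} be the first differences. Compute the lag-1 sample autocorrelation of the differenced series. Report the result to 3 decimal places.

-0.479

First differences Δy: 0, -1, -3, 1, -2, -2
Mean of differences = -1.1667
Numerator Σ(Δy_t−Δȳ)(Δy_{t+1}−Δȳ) = -5.1944
Denominator Σ(Δy_t−Δȳ)² = 10.8333
r_1(Δy) = -5.1944 / 10.8333 = -0.479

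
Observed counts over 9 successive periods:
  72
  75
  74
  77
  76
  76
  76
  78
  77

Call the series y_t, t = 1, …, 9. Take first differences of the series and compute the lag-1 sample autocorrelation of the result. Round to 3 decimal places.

-0.606

First differences Δy: 3, -1, 3, -1, 0, 0, 2, -1
Mean of differences = 0.6250
Numerator Σ(Δy_t−Δȳ)(Δy_{t+1}−Δȳ) = -13.2656
Denominator Σ(Δy_t−Δȳ)² = 21.8750
r_1(Δy) = -13.2656 / 21.8750 = -0.606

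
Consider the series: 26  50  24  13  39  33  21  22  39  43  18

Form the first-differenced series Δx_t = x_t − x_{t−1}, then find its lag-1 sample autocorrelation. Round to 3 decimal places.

-0.235

First differences Δx: 24, -26, -11, 26, -6, -12, 1, 17, 4, -25
Mean of differences = -0.8000
Numerator Σ(Δx_t−Δx̄)(Δx_{t+1}−Δx̄) = -741.2400
Denominator Σ(Δx_t−Δx̄)² = 3153.6000
r_1(Δx) = -741.2400 / 3153.6000 = -0.235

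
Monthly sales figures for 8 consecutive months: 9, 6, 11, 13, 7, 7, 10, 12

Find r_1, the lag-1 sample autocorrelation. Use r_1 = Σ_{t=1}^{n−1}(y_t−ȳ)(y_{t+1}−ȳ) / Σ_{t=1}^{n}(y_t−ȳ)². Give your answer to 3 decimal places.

Mean ȳ = (9 + 6 + 11 + 13 + 7 + 7 + 10 + 12)/8 = 9.3750
Deviations from mean: -0.3750, -3.3750, 1.6250, 3.6250, -2.3750, -2.3750, 0.6250, 2.6250
Σ(y_t−ȳ)(y_{t+1}−ȳ) = (1.2656) + (-5.4844) + (5.8906) + (-8.6094) + (5.6406) + (-1.4844) + (1.6406) = -1.1406
Denominator Σ(y_t−ȳ)² = 45.8750
r_1 = -1.1406 / 45.8750 = -0.025

-0.025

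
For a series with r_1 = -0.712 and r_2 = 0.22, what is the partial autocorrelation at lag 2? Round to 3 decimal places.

-0.582

φ_{22} = (r_2 − r_1²) / (1 − r_1²)
r_1² = (-0.712)² = 0.506944
Numerator = 0.22 − 0.5069 = -0.2869; denominator = 1 − 0.5069 = 0.4931
φ_{22} = -0.2869 / 0.4931 = -0.582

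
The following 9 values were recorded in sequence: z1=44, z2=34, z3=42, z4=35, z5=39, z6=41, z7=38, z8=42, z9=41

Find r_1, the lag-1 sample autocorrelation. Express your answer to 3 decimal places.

-0.556

Mean z̄ = (44 + 34 + 42 + 35 + 39 + 41 + 38 + 42 + 41)/9 = 39.5556
Numerator Σ_{t=1}^{8}(z_t−z̄)(z_{t+1}−z̄) = -50.1975
Denominator Σ(z_t−z̄)² = 90.2222
r_1 = -50.1975 / 90.2222 = -0.556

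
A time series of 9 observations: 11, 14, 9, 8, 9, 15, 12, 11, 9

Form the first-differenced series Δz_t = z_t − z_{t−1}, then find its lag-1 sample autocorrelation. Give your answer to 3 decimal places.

First differences Δz: 3, -5, -1, 1, 6, -3, -1, -2
Mean of differences = -0.2500
Numerator Σ(Δz_t−Δz̄)(Δz_{t+1}−Δz̄) = -18.8125
Denominator Σ(Δz_t−Δz̄)² = 85.5000
r_1(Δz) = -18.8125 / 85.5000 = -0.220

-0.220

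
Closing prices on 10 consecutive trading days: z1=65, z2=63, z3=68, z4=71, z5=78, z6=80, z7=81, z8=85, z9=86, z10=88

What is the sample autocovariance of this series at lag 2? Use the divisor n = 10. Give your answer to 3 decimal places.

Mean z̄ = (65 + 63 + 68 + 71 + 78 + 80 + 81 + 85 + 86 + 88)/10 = 76.5000
Σ_{t=1}^{8}(z_t−z̄)(z_{t+2}−z̄) = 317.0000
γ_2 = 317.0000 / 10 = 31.700

31.700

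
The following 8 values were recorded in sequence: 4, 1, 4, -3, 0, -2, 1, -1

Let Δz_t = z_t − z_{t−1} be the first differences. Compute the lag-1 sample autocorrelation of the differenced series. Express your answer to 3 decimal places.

-0.777

First differences Δz: -3, 3, -7, 3, -2, 3, -2
Mean of differences = -0.7143
Numerator Σ(Δz_t−Δz̄)(Δz_{t+1}−Δz̄) = -69.5102
Denominator Σ(Δz_t−Δz̄)² = 89.4286
r_1(Δz) = -69.5102 / 89.4286 = -0.777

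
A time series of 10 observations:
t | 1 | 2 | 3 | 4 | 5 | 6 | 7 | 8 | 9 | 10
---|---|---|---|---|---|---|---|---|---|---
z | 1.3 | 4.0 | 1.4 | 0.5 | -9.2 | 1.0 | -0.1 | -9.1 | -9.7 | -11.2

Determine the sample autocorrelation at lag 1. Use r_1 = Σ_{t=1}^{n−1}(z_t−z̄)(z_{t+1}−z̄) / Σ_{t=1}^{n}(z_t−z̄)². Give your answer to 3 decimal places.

0.385

Mean z̄ = (1.3 + 4.0 + 1.4 + 0.5 − 9.2 + 1.0 − 0.1 − 9.1 − 9.7 − 11.2)/10 = -3.1100
Numerator Σ_{t=1}^{9}(z_t−z̄)(z_{t+1}−z̄) = 119.8159
Denominator Σ(z_t−z̄)² = 311.1690
r_1 = 119.8159 / 311.1690 = 0.385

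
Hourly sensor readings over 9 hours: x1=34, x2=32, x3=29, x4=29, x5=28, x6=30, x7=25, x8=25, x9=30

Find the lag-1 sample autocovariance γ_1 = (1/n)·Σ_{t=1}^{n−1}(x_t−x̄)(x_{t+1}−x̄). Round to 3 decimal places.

Mean x̄ = (34 + 32 + 29 + 29 + 28 + 30 + 25 + 25 + 30)/9 = 29.1111
Σ_{t=1}^{8}(x_t−x̄)(x_{t+1}−x̄) = 22.5432
γ_1 = 22.5432 / 9 = 2.505

2.505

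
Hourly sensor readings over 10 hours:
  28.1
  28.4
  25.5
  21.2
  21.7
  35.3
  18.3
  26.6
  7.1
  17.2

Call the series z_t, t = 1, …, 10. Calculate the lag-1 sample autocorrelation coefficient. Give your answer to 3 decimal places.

-0.031

Mean z̄ = (28.1 + 28.4 + 25.5 + 21.2 + 21.7 + 35.3 + 18.3 + 26.6 + 7.1 + 17.2)/10 = 22.9400
Numerator Σ_{t=1}^{9}(z_t−z̄)(z_{t+1}−z̄) = -16.8576
Denominator Σ(z_t−z̄)² = 539.1040
r_1 = -16.8576 / 539.1040 = -0.031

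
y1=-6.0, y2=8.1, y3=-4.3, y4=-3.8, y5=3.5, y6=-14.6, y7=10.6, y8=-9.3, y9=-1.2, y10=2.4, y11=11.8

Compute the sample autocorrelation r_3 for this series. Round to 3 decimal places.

Mean ȳ = (-6.0 + 8.1 − 4.3 − 3.8 + 3.5 − 14.6 + 10.6 − 9.3 − 1.2 + 2.4 + 11.8)/11 = -0.2545
Numerator Σ_{t=1}^{8}(y_t−ȳ)(y_{t+3}−ȳ) = -29.3362
Denominator Σ(y_t−ȳ)² = 704.5273
r_3 = -29.3362 / 704.5273 = -0.042

-0.042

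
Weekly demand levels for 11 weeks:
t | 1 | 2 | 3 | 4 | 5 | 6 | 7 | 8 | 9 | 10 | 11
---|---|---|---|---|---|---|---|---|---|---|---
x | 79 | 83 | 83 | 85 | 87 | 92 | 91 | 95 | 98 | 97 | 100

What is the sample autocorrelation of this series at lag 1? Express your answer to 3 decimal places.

0.692

Mean x̄ = (79 + 83 + 83 + 85 + 87 + 92 + 91 + 95 + 98 + 97 + 100)/11 = 90.0000
Numerator Σ_{t=1}^{10}(x_t−x̄)(x_{t+1}−x̄) = 343.0000
Denominator Σ(x_t−x̄)² = 496.0000
r_1 = 343.0000 / 496.0000 = 0.692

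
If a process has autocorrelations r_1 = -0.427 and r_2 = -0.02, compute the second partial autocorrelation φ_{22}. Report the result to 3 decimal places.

φ_{22} = (r_2 − r_1²) / (1 − r_1²)
r_1² = (-0.427)² = 0.182329
Numerator = -0.02 − 0.1823 = -0.2023; denominator = 1 − 0.1823 = 0.8177
φ_{22} = -0.2023 / 0.8177 = -0.247

-0.247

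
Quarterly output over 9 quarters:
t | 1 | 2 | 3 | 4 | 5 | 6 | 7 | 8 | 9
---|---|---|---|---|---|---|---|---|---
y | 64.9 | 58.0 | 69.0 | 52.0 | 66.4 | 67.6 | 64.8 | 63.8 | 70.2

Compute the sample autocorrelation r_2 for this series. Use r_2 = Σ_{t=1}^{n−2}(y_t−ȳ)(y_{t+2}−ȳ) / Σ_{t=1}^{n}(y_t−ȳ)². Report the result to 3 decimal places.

Mean ȳ = (64.9 + 58.0 + 69.0 + 52.0 + 66.4 + 67.6 + 64.8 + 63.8 + 70.2)/9 = 64.0778
Σ(y_t−ȳ)(y_{t+2}−ȳ) = (4.0472) + (73.4060) + (11.4305) + (-42.5406) + (1.6772) + (-0.9784) + (4.4216) = 51.4635
Denominator Σ(y_t−ȳ)² = 263.5956
r_2 = 51.4635 / 263.5956 = 0.195

0.195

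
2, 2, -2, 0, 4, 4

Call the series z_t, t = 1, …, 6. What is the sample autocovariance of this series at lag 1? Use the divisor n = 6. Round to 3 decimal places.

1.093

Mean z̄ = (2 + 2 − 2 + 0 + 4 + 4)/6 = 1.6667
Σ_{t=1}^{5}(z_t−z̄)(z_{t+1}−z̄) = 6.5556
γ_1 = 6.5556 / 6 = 1.093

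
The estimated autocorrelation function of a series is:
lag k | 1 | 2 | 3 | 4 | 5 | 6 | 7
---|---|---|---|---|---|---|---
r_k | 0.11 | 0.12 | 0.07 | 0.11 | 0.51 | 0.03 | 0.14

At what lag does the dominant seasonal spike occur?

The largest autocorrelation is r_5 = 0.51; the remaining lags stay at or below 0.14.
The dominant spike at lag 5 indicates a seasonal period of 5.

5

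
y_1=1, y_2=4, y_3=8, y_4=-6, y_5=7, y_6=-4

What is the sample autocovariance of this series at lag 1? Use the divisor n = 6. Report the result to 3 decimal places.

Mean ȳ = (1 + 4 + 8 − 6 + 7 − 4)/6 = 1.6667
Deviations: -0.6667, 2.3333, 6.3333, -7.6667, 5.3333, -5.6667
Σ_{t=1}^{5}(y_t−ȳ)(y_{t+1}−ȳ) = -106.4444
γ_1 = -106.4444 / 6 = -17.741

-17.741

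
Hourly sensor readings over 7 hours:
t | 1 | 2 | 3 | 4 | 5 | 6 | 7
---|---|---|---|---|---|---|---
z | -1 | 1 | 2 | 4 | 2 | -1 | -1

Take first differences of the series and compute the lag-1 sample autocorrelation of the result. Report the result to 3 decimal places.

First differences Δz: 2, 1, 2, -2, -3, 0
Mean of differences = 0.0000
Numerator Σ(Δz_t−Δz̄)(Δz_{t+1}−Δz̄) = 6.0000
Denominator Σ(Δz_t−Δz̄)² = 22.0000
r_1(Δz) = 6.0000 / 22.0000 = 0.273

0.273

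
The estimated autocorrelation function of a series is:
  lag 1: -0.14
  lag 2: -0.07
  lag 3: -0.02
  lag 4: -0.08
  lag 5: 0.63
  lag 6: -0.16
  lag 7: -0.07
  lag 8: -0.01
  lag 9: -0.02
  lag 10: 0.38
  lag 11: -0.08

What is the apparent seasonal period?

5

The largest autocorrelation is r_5 = 0.63, with a weaker echo at lag 10 (0.38); the remaining lags stay at or below -0.01.
The dominant spike at lag 5 indicates a seasonal period of 5.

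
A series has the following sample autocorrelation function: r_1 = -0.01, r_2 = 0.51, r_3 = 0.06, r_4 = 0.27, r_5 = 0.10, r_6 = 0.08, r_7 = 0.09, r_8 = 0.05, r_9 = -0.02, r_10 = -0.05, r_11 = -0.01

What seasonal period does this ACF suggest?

The largest autocorrelation is r_2 = 0.51, with a weaker echo at lag 4 (0.27); the remaining lags stay at or below 0.10.
The dominant spike at lag 2 indicates a seasonal period of 2.

2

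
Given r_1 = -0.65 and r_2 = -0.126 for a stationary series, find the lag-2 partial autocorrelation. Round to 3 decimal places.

-0.950

φ_{22} = (r_2 − r_1²) / (1 − r_1²)
r_1² = (-0.65)² = 0.4225
Numerator = -0.126 − 0.4225 = -0.5485; denominator = 1 − 0.4225 = 0.5775
φ_{22} = -0.5485 / 0.5775 = -0.950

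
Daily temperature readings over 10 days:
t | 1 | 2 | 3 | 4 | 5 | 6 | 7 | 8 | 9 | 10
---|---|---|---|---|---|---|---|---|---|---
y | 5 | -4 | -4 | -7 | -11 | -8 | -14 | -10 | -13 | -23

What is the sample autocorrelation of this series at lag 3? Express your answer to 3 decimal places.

Mean ȳ = (5 − 4 − 4 − 7 − 11 − 8 − 14 − 10 − 13 − 23)/10 = -8.9000
Σ(y_t−ȳ)(y_{t+3}−ȳ) = (26.4100) + (-10.2900) + (4.4100) + (-9.6900) + (2.3100) + (-3.6900) + (71.9100) = 81.3700
Denominator Σ(y_t−ȳ)² = 492.9000
r_3 = 81.3700 / 492.9000 = 0.165

0.165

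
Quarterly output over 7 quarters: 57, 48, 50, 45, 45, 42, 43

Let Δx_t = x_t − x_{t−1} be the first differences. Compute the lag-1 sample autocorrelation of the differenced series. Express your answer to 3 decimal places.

-0.578

First differences Δx: -9, 2, -5, 0, -3, 1
Mean of differences = -2.3333
Numerator Σ(Δx_t−Δx̄)(Δx_{t+1}−Δx̄) = -50.4444
Denominator Σ(Δx_t−Δx̄)² = 87.3333
r_1(Δx) = -50.4444 / 87.3333 = -0.578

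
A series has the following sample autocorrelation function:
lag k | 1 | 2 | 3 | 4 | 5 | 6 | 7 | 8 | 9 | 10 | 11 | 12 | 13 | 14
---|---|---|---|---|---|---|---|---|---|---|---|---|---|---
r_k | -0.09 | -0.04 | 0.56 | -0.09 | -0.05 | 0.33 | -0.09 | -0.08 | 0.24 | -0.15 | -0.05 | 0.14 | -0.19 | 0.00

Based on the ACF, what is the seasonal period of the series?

3

The largest autocorrelation is r_3 = 0.56, with weaker echoes at lags 6 (0.33) and 9 (0.24); the remaining lags stay at or below 0.14.
The dominant spike at lag 3 indicates a seasonal period of 3.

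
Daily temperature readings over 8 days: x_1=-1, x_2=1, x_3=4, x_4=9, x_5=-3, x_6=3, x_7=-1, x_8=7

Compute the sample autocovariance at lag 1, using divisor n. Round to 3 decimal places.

Mean x̄ = (-1 + 1 + 4 + 9 − 3 + 3 − 1 + 7)/8 = 2.3750
Deviations: -3.3750, -1.3750, 1.6250, 6.6250, -5.3750, 0.6250, -3.3750, 4.6250
Σ_{t=1}^{7}(x_t−x̄)(x_{t+1}−x̄) = -43.5156
γ_1 = -43.5156 / 8 = -5.439

-5.439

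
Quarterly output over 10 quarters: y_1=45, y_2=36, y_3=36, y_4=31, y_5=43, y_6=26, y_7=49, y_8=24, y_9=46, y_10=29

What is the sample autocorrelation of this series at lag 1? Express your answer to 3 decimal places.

Mean ȳ = (45 + 36 + 36 + 31 + 43 + 26 + 49 + 24 + 46 + 29)/10 = 36.5000
Numerator Σ_{t=1}^{9}(y_t−ȳ)(y_{t+1}−ȳ) = -582.7500
Denominator Σ(y_t−ȳ)² = 714.5000
r_1 = -582.7500 / 714.5000 = -0.816

-0.816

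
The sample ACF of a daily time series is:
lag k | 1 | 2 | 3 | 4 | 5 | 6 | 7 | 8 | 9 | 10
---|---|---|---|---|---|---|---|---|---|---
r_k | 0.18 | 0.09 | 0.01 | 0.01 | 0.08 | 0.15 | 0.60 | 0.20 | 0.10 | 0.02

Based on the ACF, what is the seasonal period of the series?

The largest autocorrelation is r_7 = 0.60; the remaining lags stay at or below 0.20.
The dominant spike at lag 7 indicates a seasonal period of 7.

7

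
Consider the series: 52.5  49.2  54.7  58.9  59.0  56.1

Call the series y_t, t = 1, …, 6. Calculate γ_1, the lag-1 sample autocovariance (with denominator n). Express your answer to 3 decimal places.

Mean ȳ = (52.5 + 49.2 + 54.7 + 58.9 + 59.0 + 56.1)/6 = 55.0667
Σ_{t=1}^{5}(y_t−ȳ)(y_{t+1}−ȳ) = 34.9456
γ_1 = 34.9456 / 6 = 5.824

5.824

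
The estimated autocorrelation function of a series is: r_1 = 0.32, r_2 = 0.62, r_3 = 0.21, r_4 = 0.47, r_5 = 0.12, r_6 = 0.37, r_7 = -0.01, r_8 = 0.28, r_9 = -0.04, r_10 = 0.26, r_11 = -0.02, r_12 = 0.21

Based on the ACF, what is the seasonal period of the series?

2

The largest autocorrelation is r_2 = 0.62, with weaker echoes at lags 4 (0.47) and 6 (0.37); the remaining lags stay at or below 0.32.
The dominant spike at lag 2 indicates a seasonal period of 2.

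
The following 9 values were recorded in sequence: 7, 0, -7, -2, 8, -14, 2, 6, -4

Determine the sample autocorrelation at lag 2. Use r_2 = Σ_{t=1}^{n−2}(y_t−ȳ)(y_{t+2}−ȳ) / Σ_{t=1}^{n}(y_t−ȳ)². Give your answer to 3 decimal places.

Mean ȳ = (7 + 0 − 7 − 2 + 8 − 14 + 2 + 6 − 4)/9 = -0.4444
Numerator Σ_{t=1}^{7}(y_t−ȳ)(y_{t+2}−ȳ) = -159.1728
Denominator Σ(y_t−ȳ)² = 416.2222
r_2 = -159.1728 / 416.2222 = -0.382

-0.382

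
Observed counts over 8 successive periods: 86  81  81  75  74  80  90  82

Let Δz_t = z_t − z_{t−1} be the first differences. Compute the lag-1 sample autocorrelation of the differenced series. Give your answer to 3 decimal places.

-0.058

First differences Δz: -5, 0, -6, -1, 6, 10, -8
Mean of differences = -0.5714
Numerator Σ(Δz_t−Δz̄)(Δz_{t+1}−Δz̄) = -15.1837
Denominator Σ(Δz_t−Δz̄)² = 259.7143
r_1(Δz) = -15.1837 / 259.7143 = -0.058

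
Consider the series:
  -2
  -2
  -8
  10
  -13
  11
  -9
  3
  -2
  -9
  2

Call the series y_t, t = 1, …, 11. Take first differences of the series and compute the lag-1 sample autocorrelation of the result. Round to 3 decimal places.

-0.860

First differences Δy: 0, -6, 18, -23, 24, -20, 12, -5, -7, 11
Mean of differences = 0.4000
Numerator Σ(Δy_t−Δȳ)(Δy_{t+1}−Δȳ) = -1893.3600
Denominator Σ(Δy_t−Δȳ)² = 2202.4000
r_1(Δy) = -1893.3600 / 2202.4000 = -0.860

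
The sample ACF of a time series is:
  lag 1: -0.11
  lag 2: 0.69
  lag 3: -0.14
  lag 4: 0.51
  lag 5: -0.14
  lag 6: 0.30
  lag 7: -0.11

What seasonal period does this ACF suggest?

2

The largest autocorrelation is r_2 = 0.69, with weaker echoes at lags 4 (0.51) and 6 (0.30); the remaining lags stay at or below -0.11.
The dominant spike at lag 2 indicates a seasonal period of 2.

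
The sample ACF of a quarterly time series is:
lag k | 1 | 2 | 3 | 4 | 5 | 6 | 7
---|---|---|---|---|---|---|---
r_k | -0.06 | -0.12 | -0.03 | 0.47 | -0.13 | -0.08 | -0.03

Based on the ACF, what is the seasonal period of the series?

The largest autocorrelation is r_4 = 0.47; the remaining lags stay at or below -0.03.
The dominant spike at lag 4 indicates a seasonal period of 4.

4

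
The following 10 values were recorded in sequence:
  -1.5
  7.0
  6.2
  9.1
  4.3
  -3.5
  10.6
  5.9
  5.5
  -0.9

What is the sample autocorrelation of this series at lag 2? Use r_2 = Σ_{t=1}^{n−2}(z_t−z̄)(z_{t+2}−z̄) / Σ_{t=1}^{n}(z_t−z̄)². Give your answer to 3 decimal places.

Mean z̄ = (-1.5 + 7.0 + 6.2 + 9.1 + 4.3 − 3.5 + 10.6 + 5.9 + 5.5 − 0.9)/10 = 4.2700
Numerator Σ_{t=1}^{8}(z_t−z̄)(z_{t+2}−z̄) = -48.5378
Denominator Σ(z_t−z̄)² = 199.1410
r_2 = -48.5378 / 199.1410 = -0.244

-0.244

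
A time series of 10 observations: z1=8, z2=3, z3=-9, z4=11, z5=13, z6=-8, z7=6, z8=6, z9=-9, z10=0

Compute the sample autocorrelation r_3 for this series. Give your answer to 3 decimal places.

Mean z̄ = (8 + 3 − 9 + 11 + 13 − 8 + 6 + 6 − 9 + 0)/10 = 2.1000
Numerator Σ_{t=1}^{7}(z_t−z̄)(z_{t+3}−z̄) = 355.5700
Denominator Σ(z_t−z̄)² = 616.9000
r_3 = 355.5700 / 616.9000 = 0.576

0.576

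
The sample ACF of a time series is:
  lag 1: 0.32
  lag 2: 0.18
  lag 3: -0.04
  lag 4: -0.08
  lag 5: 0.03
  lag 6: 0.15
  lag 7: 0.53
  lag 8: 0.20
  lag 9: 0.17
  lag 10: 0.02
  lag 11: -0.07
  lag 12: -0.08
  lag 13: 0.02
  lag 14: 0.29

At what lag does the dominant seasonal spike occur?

7

The largest autocorrelation is r_7 = 0.53; the remaining lags stay at or below 0.32. The elevated value at lag 1 (0.32), dropping to 0.18 at lag 2, reflects decaying short-term dependence rather than seasonality.
The dominant spike at lag 7 indicates a seasonal period of 7.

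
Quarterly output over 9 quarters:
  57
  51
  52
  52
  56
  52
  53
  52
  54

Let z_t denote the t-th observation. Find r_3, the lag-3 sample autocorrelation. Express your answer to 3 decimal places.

-0.398

Mean z̄ = (57 + 51 + 52 + 52 + 56 + 52 + 53 + 52 + 54)/9 = 53.2222
Σ(z_t−z̄)(z_{t+3}−z̄) = (-4.6173) + (-6.1728) + (1.4938) + (0.2716) + (-3.3951) + (-0.9506) = -13.3704
Denominator Σ(z_t−z̄)² = 33.5556
r_3 = -13.3704 / 33.5556 = -0.398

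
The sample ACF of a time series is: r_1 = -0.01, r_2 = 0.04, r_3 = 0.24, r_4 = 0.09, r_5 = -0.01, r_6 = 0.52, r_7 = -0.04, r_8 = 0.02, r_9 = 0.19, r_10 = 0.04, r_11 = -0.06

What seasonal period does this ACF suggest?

The largest autocorrelation is r_6 = 0.52; the remaining lags stay at or below 0.24.
The dominant spike at lag 6 indicates a seasonal period of 6.

6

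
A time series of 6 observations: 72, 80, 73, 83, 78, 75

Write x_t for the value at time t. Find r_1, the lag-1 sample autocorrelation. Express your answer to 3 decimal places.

-0.507

Mean x̄ = (72 + 80 + 73 + 83 + 78 + 75)/6 = 76.8333
Σ(x_t−x̄)(x_{t+1}−x̄) = (-15.3056) + (-12.1389) + (-23.6389) + (7.1944) + (-2.1389) = -46.0278
Denominator Σ(x_t−x̄)² = 90.8333
r_1 = -46.0278 / 90.8333 = -0.507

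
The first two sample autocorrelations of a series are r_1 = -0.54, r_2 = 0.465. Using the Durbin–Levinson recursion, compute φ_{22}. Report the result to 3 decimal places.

φ_{22} = (r_2 − r_1²) / (1 − r_1²)
r_1² = (-0.54)² = 0.2916
Numerator = 0.465 − 0.2916 = 0.1734; denominator = 1 − 0.2916 = 0.7084
φ_{22} = 0.1734 / 0.7084 = 0.245

0.245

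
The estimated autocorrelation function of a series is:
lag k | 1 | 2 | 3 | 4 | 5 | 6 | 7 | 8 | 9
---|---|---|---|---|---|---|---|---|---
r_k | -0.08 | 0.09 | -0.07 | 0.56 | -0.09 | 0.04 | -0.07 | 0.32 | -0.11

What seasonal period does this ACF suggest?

The largest autocorrelation is r_4 = 0.56, with a weaker echo at lag 8 (0.32); the remaining lags stay at or below 0.09.
The dominant spike at lag 4 indicates a seasonal period of 4.

4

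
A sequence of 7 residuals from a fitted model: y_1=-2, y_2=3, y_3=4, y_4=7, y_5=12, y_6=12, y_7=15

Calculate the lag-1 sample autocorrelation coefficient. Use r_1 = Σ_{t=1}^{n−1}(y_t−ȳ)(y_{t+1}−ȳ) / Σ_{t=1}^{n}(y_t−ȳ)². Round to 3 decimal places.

0.511

Mean ȳ = (-2 + 3 + 4 + 7 + 12 + 12 + 15)/7 = 7.2857
Numerator Σ_{t=1}^{6}(y_t−ȳ)(y_{t+1}−ȳ) = 112.0612
Denominator Σ(y_t−ȳ)² = 219.4286
r_1 = 112.0612 / 219.4286 = 0.511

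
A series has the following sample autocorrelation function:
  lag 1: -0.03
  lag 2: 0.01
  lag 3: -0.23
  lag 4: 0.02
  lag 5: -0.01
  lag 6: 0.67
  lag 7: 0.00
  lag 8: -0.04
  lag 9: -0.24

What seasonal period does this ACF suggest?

6

The largest autocorrelation is r_6 = 0.67; the remaining lags stay at or below 0.02.
The dominant spike at lag 6 indicates a seasonal period of 6.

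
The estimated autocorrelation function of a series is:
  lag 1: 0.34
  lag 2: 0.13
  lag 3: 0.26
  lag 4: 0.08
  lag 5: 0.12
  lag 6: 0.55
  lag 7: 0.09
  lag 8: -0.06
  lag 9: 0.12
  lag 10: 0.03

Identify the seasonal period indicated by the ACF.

6

The largest autocorrelation is r_6 = 0.55; the remaining lags stay at or below 0.34. The elevated value at lag 1 (0.34), dropping to 0.13 at lag 2, reflects decaying short-term dependence rather than seasonality.
The dominant spike at lag 6 indicates a seasonal period of 6.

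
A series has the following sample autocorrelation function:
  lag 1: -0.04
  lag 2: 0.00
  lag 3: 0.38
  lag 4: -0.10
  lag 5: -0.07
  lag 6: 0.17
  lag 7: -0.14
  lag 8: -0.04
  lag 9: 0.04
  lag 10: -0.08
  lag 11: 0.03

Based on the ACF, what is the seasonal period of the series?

3

The largest autocorrelation is r_3 = 0.38, with a weaker echo at lag 6 (0.17); the remaining lags stay at or below 0.04.
The dominant spike at lag 3 indicates a seasonal period of 3.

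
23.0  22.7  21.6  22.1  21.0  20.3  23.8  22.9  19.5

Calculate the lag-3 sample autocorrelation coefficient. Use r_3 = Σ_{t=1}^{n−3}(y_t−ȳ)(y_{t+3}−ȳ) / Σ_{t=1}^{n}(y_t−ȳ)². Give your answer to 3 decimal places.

0.207

Mean ȳ = (23.0 + 22.7 + 21.6 + 22.1 + 21.0 + 20.3 + 23.8 + 22.9 + 19.5)/9 = 21.8778
Σ(y_t−ȳ)(y_{t+3}−ȳ) = (0.2494) + (-0.7217) + (0.4383) + (0.4272) + (-0.8973) + (3.7516) = 3.2474
Denominator Σ(y_t−ȳ)² = 15.7156
r_3 = 3.2474 / 15.7156 = 0.207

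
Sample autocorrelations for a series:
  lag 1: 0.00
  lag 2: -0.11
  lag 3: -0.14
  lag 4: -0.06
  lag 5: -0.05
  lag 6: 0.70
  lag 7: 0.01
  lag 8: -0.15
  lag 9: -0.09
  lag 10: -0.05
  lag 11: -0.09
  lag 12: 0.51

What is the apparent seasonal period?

The largest autocorrelation is r_6 = 0.70, with a weaker echo at lag 12 (0.51); the remaining lags stay at or below 0.01.
The dominant spike at lag 6 indicates a seasonal period of 6.

6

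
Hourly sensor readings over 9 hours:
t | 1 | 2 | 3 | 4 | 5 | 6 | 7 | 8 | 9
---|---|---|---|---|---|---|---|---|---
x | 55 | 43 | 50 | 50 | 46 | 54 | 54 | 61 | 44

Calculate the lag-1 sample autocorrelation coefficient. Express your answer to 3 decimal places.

-0.233

Mean x̄ = (55 + 43 + 50 + 50 + 46 + 54 + 54 + 61 + 44)/9 = 50.7778
Numerator Σ_{t=1}^{8}(x_t−x̄)(x_{t+1}−x̄) = -63.8272
Denominator Σ(x_t−x̄)² = 273.5556
r_1 = -63.8272 / 273.5556 = -0.233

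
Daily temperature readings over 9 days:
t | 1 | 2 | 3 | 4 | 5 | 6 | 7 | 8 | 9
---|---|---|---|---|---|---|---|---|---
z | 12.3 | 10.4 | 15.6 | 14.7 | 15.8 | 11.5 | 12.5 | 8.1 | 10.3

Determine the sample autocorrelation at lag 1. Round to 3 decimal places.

0.265

Mean z̄ = (12.3 + 10.4 + 15.6 + 14.7 + 15.8 + 11.5 + 12.5 + 8.1 + 10.3)/9 = 12.3556
Numerator Σ_{t=1}^{8}(z_t−z̄)(z_{t+1}−z̄) = 14.5080
Denominator Σ(z_t−z̄)² = 54.8022
r_1 = 14.5080 / 54.8022 = 0.265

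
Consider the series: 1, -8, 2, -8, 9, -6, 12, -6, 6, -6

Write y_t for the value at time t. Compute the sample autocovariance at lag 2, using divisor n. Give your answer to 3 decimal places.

Mean ȳ = (1 − 8 + 2 − 8 + 9 − 6 + 12 − 6 + 6 − 6)/10 = -0.4000
Σ_{t=1}^{8}(y_t−ȳ)(y_{t+2}−ȳ) = 384.8800
γ_2 = 384.8800 / 10 = 38.488

38.488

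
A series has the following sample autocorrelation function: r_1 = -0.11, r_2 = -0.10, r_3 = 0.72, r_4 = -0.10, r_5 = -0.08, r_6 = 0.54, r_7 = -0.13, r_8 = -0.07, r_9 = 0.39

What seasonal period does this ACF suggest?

The largest autocorrelation is r_3 = 0.72, with weaker echoes at lags 6 (0.54) and 9 (0.39); the remaining lags stay at or below -0.07.
The dominant spike at lag 3 indicates a seasonal period of 3.

3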